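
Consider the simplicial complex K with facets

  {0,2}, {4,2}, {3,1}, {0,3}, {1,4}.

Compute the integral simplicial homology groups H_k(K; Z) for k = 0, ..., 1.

We work with the vertex ordering 0 < 1 < 2 < 3 < 4. The simplices of K, each written with vertices in increasing order, are:

  0-simplices (5): [0], [1], [2], [3], [4]
  1-simplices (5): [0,2], [0,3], [1,3], [1,4], [2,4]

so the chain groups are C_0 ≅ Z^5, C_1 ≅ Z^5.

Boundary ∂_1: C_1 → C_0 is given by ∂[p,q] = [q] − [p]. For instance
  ∂[0,3] = [3] − [0].
This gives a 5×5 integer matrix of rank 4; reducing to Smith normal form yields diagonal entries (1,1,1,1).

Computing H_k = (kernel of ∂_k) / (image of ∂_{k+1}):

  H_0: rank C_0 − rank ∂_1 = 5 − 4 = 1, and the invariant factors of ∂_1 are all 1, so H_0 ≅ Z.
  H_1: rank ker ∂_1 − rank ∂_2 = (5 − 4) − 0 = 1, and there is no ∂_2, so H_1 ≅ Z.

(K is a triangulation of the circle S^1.)

H_0 = Z,  H_1 = Z.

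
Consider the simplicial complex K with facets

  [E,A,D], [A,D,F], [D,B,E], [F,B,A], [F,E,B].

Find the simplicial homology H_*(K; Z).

H_0 = Z,  H_1 = Z,  H_2 = 0.

Take the total order A < B < D < E < F on the vertex set. Then K (dimension 2) consists of the simplices:

  0-simplices (5): A, B, D, E, F
  1-simplices (10): AB, AD, AE, AF, BD, BE, BF, DE, DF, EF
  2-simplices (5): ABF, ADE, ADF, BDE, BEF

so the chain groups are C_0 ≅ Z^5, C_1 ≅ Z^10, C_2 ≅ Z^5.

Boundary ∂_1: C_1 → C_0 is given by ∂[p,q] = [q] − [p].
As a 5×10 matrix over Z this has rank 4, with invariant factors (1,1,1,1).

The boundary map ∂_2: C_2 → C_1 sends each 2-simplex [p,q,r] to [q,r] − [p,r] + [p,q]. For instance
  ∂BDE = DE − BE + BD,
  ∂BEF = EF − BF + BE.
The 10×5 boundary matrix has rank 5 and Smith normal form diag(1,1,1,1,1).

From H_k ≅ ker(∂_k) / im(∂_{k+1}) we obtain:

  H_0: rank C_0 − rank ∂_1 = 5 − 4 = 1, and the invariant factors of ∂_1 are all 1, so H_0 = Z.
  H_1: rank ker ∂_1 − rank ∂_2 = (10 − 4) − 5 = 1, and the invariant factors of ∂_2 are all 1, so H_1 = Z.
  H_2: rank ker ∂_2 − rank ∂_3 = (5 − 5) − 0 = 0, and there is no ∂_3, so H_2 = 0.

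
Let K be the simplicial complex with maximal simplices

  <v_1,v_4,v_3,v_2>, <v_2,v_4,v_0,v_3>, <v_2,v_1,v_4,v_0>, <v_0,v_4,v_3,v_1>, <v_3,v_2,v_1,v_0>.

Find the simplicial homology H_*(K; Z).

H_0 = Z,  H_1 = 0,  H_2 = 0,  H_3 = Z.

Take the total order v_0 < v_1 < v_2 < v_3 < v_4 on the vertex set. Then K (dimension 3) consists of the simplices:

  0-simplices (5): [v_0], [v_1], [v_2], [v_3], [v_4]
  1-simplices (10): [v_0,v_1], [v_0,v_2], [v_0,v_3], [v_0,v_4], [v_1,v_2], [v_1,v_3], [v_1,v_4], [v_2,v_3], [v_2,v_4], [v_3,v_4]
  2-simplices (10): [v_0,v_1,v_2], [v_0,v_1,v_3], [v_0,v_1,v_4], [v_0,v_2,v_3], [v_0,v_2,v_4], [v_0,v_3,v_4], [v_1,v_2,v_3], [v_1,v_2,v_4], [v_1,v_3,v_4], [v_2,v_3,v_4]
  3-simplices (5): [v_0,v_1,v_2,v_3], [v_0,v_1,v_2,v_4], [v_0,v_1,v_3,v_4], [v_0,v_2,v_3,v_4], [v_1,v_2,v_3,v_4]

so the chain groups are C_0 ≅ Z^5, C_1 ≅ Z^10, C_2 ≅ Z^10, C_3 ≅ Z^5.

Boundary ∂_1: C_1 → C_0 sends each edge [p,q] (with p < q) to q − p.
As a 5×10 matrix over Z this has rank 4, with invariant factors (1,1,1,1).

The boundary map ∂_2: C_2 → C_1 maps a triangle to the signed sum of its edges. For instance
  ∂[v_1,v_2,v_4] = [v_2,v_4] − [v_1,v_4] + [v_1,v_2],
  ∂[v_2,v_3,v_4] = [v_3,v_4] − [v_2,v_4] + [v_2,v_3].
The 10×10 boundary matrix has rank 6 and Smith normal form diag(1,1,1,1,1,1).

∂_3: C_3 → C_2 sends each 3-simplex σ to the alternating sum Σ_i (−1)^i (σ with its i-th vertex removed). For instance
  ∂[v_0,v_2,v_3,v_4] = [v_2,v_3,v_4] − [v_0,v_3,v_4] + [v_0,v_2,v_4] − [v_0,v_2,v_3],
  ∂[v_1,v_2,v_3,v_4] = [v_2,v_3,v_4] − [v_1,v_3,v_4] + [v_1,v_2,v_4] − [v_1,v_2,v_3].
The 10×5 boundary matrix has rank 4 and Smith normal form diag(1,1,1,1).

Reading off H_k = ker ∂_k / im ∂_{k+1}:

  H_0: rank C_0 − rank ∂_1 = 5 − 4 = 1, and the invariant factors of ∂_1 are all 1, so H_0 ≅ Z.
  H_1: rank ker ∂_1 − rank ∂_2 = (10 − 4) − 6 = 0, and the invariant factors of ∂_2 are all 1, so H_1 ≅ 0.
  H_2: rank ker ∂_2 − rank ∂_3 = (10 − 6) − 4 = 0, and the invariant factors of ∂_3 are all 1, so H_2 ≅ 0.
  H_3: rank ker ∂_3 − rank ∂_4 = (5 − 4) − 0 = 1, and there is no ∂_4, so H_3 ≅ Z.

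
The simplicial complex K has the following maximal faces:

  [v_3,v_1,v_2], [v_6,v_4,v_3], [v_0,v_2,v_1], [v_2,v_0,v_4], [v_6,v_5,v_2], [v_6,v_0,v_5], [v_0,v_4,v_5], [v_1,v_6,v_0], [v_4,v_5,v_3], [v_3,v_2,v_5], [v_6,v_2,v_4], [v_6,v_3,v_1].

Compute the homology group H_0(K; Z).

H_0 = Z.

Take the total order v_0 < v_1 < v_2 < v_3 < v_4 < v_5 < v_6 on the vertex set. Then K (dimension 2) consists of the simplices:

  0-simplices (7): [v_0], [v_1], [v_2], [v_3], [v_4], [v_5], [v_6]
  1-simplices (18): (18 of them)
  2-simplices (12): (12 of them)

so the chain groups are C_0 ≅ Z^7, C_1 ≅ Z^18, C_2 ≅ Z^12.

Boundary ∂_1: C_1 → C_0 maps an edge to its endpoints' difference, ∂[p,q] = q − p.
This gives a 7×18 integer matrix of rank 6; reducing to Smith normal form yields diagonal entries (1,1,1,1,1,1).

Boundary ∂_2: C_2 → C_1 maps a triangle to the signed sum of its edges. For instance
  ∂[v_0,v_4,v_5] = [v_4,v_5] − [v_0,v_5] + [v_0,v_4],
  ∂[v_0,v_1,v_6] = [v_1,v_6] − [v_0,v_6] + [v_0,v_1].
The 18×12 boundary matrix has rank 12 and Smith normal form diag(1,1,1,1,1,1,1,1,1,1,1,2).

From H_k ≅ ker(∂_k) / im(∂_{k+1}) we obtain:

  H_0: rank C_0 − rank ∂_1 = 7 − 6 = 1, and the invariant factors of ∂_1 are all 1, so H_0 = Z.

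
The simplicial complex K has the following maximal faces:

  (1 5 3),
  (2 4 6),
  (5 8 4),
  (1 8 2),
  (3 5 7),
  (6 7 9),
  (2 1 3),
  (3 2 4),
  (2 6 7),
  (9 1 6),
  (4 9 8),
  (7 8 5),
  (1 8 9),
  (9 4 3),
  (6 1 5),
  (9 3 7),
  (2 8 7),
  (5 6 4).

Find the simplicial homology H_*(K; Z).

H_0 = Z,  H_1 = Z^2,  H_2 = Z.

Order the vertices as 1 < 2 < 3 < 4 < 5 < 6 < 7 < 8 < 9. Listing each simplex with vertices in this order, K has dimension 2 with simplices:

  0-simplices (9): [1], [2], [3], [4], [5], [6], [7], [8], [9]
  1-simplices (27): (27 of them)
  2-simplices (18): [1,2,3], [1,2,8], [1,3,5], [1,5,6], [1,6,9], [1,8,9], [2,3,4], [2,4,6], [2,6,7], [2,7,8], [3,4,9], [3,5,7], [3,7,9], [4,5,6], [4,5,8], [4,8,9], [5,7,8], [6,7,9]

Hence C_0 ≅ Z^9, C_1 ≅ Z^27, C_2 ≅ Z^18.

The boundary map ∂_1: C_1 → C_0 sends each edge [p,q] (with p < q) to q − p.
The 9×27 boundary matrix has rank 8 and Smith normal form diag(1,1,1,1,1,1,1,1).

The boundary map ∂_2: C_2 → C_1 sends each 2-simplex [p,q,r] to [q,r] − [p,r] + [p,q]. For instance
  ∂[2,7,8] = [7,8] − [2,8] + [2,7],
  ∂[1,3,5] = [3,5] − [1,5] + [1,3].
The resulting 27×18 matrix has rank 17, and its Smith normal form has invariant factors (1,1,1,1,1,1,1,1,1,1,1,1,1,1,1,1,1).

From H_k ≅ ker(∂_k) / im(∂_{k+1}) we obtain:

  H_0: rank C_0 − rank ∂_1 = 9 − 8 = 1, and the invariant factors of ∂_1 are all 1, so H_0 = Z.
  H_1: rank ker ∂_1 − rank ∂_2 = (27 − 8) − 17 = 2, and the invariant factors of ∂_2 are all 1, so H_1 = Z^2.
  H_2: rank ker ∂_2 − rank ∂_3 = (18 − 17) − 0 = 1, and there is no ∂_3, so H_2 = Z.

As a check, the Euler characteristic is 9 − 27 + 18 = 0, which agrees with 1 − 2 + 1 = 0.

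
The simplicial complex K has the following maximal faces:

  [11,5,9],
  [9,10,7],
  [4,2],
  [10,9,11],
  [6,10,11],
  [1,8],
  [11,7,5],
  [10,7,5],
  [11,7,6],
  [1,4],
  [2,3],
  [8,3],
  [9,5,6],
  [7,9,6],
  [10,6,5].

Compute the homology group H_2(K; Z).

We work with the vertex ordering 1 < 2 < 3 < 4 < 5 < 6 < 7 < 8 < 9 < 10 < 11. The simplices of K, each written with vertices in increasing order, are:

  0-simplices (11): [1], [2], [3], [4], [5], [6], [7], [8], [9], [10], [11]
  1-simplices (20): [1,4], [1,8], [2,3], [2,4], [3,8], [5,6], [5,7], [5,9], [5,10], [5,11], [6,7], [6,9], [6,10], [6,11], [7,9], [7,10], [7,11], [9,10], [9,11], [10,11]
  2-simplices (10): [5,6,9], [5,6,10], [5,7,10], [5,7,11], [5,9,11], [6,7,9], [6,7,11], [6,10,11], [7,9,10], [9,10,11]

so the chain groups are C_0 ≅ Z^11, C_1 ≅ Z^20, C_2 ≅ Z^10.

Boundary ∂_1: C_1 → C_0 maps an edge to its endpoints' difference, ∂[p,q] = q − p. For instance
  ∂[5,10] = [10] − [5].
This gives a 11×20 integer matrix of rank 9; reducing to Smith normal form yields diagonal entries (1,1,1,1,1,1,1,1,1).

The boundary map ∂_2: C_2 → C_1 maps a triangle to the signed sum of its edges. For instance
  ∂[5,9,11] = [9,11] − [5,11] + [5,9],
  ∂[5,6,10] = [6,10] − [5,10] + [5,6].
The 20×10 boundary matrix has rank 10 and Smith normal form diag(1,1,1,1,1,1,1,1,1,2).

From H_k ≅ ker(∂_k) / im(∂_{k+1}) we obtain:

  H_2: rank ker ∂_2 − rank ∂_3 = (10 − 10) − 0 = 0, and there is no ∂_3, so H_2 ≅ 0.

(K is a triangulation of the disjoint union of the circle S^1 and the real projective plane RP^2.)

H_2 ≅ 0.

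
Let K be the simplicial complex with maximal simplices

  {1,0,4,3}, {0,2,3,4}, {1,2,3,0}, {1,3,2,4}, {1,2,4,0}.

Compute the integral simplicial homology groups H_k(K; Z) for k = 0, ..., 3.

H_0 ≅ Z,  H_1 = 0,  H_2 = 0,  H_3 ≅ Z.

K has 5 vertices, 10 edges, 10 triangles, 5 3-simplices.
rank ∂_0 = 0, rank ∂_1 = 4 ⇒ b_0 = 5 − 0 − 4 = 1; all invariant factors of ∂_1 are 1 so no torsion. So H_0 = Z.
rank ∂_1 = 4, rank ∂_2 = 6 ⇒ b_1 = 10 − 4 − 6 = 0; all invariant factors of ∂_2 are 1 so no torsion. So H_1 = 0.
rank ∂_2 = 6, rank ∂_3 = 4 ⇒ b_2 = 10 − 6 − 4 = 0; all invariant factors of ∂_3 are 1 so no torsion. So H_2 = 0.
rank ∂_3 = 4, rank ∂_4 = 0 ⇒ b_3 = 5 − 4 − 0 = 1. So H_3 = Z.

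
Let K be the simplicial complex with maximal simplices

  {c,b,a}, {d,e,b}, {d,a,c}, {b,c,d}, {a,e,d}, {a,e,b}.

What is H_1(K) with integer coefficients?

Order the vertices as a < b < c < d < e. Listing each simplex with vertices in this order, K has dimension 2 with simplices:

  0-simplices (5): a, b, c, d, e
  1-simplices (9): ab, ac, ad, ae, bc, bd, be, cd, de
  2-simplices (6): abc, abe, acd, ade, bcd, bde

giving chain groups C_0 ≅ Z^5, C_1 ≅ Z^9, C_2 ≅ Z^6.

∂_1: C_1 → C_0 sends each edge [p,q] (with p < q) to q − p.
The 5×9 boundary matrix has rank 4 and Smith normal form diag(1,1,1,1).

The boundary map ∂_2: C_2 → C_1 sends each 2-simplex [p,q,r] to [q,r] − [p,r] + [p,q]. For instance
  ∂abe = be − ae + ab,
  ∂ade = de − ae + ad.
The 9×6 boundary matrix has rank 5 and Smith normal form diag(1,1,1,1,1).

Reading off H_k = ker ∂_k / im ∂_{k+1}:

  H_1: rank ker ∂_1 − rank ∂_2 = (9 − 4) − 5 = 0, and the invariant factors of ∂_2 are all 1, so H_1 = 0.

H_1 = 0.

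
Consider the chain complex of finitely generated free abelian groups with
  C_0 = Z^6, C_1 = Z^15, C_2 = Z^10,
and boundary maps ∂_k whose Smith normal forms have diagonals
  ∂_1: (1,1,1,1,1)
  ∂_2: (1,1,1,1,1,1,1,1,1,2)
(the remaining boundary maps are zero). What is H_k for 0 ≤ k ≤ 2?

H_0: b_0 = 6 − 0 − 5 = 1; torsion from ∂_1 factors > 1: none. So H_0 ≅ Z.
H_1: b_1 = 15 − 5 − 10 = 0; torsion from ∂_2 factors > 1: [2]. So H_1 ≅ Z/2.
H_2: b_2 = 10 − 10 − 0 = 0; torsion from ∂_3 factors > 1: none. So H_2 ≅ 0.

H_0 ≅ Z,  H_1 ≅ Z/2,  H_2 = 0.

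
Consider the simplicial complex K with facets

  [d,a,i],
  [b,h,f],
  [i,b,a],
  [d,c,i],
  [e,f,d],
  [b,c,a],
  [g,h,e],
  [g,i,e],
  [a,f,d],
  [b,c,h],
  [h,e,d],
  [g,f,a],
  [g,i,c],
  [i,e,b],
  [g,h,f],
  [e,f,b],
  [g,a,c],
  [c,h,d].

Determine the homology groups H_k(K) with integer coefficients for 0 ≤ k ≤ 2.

H_0 ≅ Z,  H_1 ≅ Z ⊕ Z_2,  H_2 = 0.

K has 9 vertices, 27 edges, 18 triangles.
rank ∂_0 = 0, rank ∂_1 = 8 ⇒ b_0 = 9 − 0 − 8 = 1; all invariant factors of ∂_1 are 1 so no torsion. So H_0 ≅ Z.
rank ∂_1 = 8, rank ∂_2 = 18 ⇒ b_1 = 27 − 8 − 18 = 1; ∂_2 has invariant factor(s) [2] giving torsion. So H_1 ≅ Z ⊕ Z_2.
rank ∂_2 = 18, rank ∂_3 = 0 ⇒ b_2 = 18 − 18 − 0 = 0. So H_2 ≅ 0.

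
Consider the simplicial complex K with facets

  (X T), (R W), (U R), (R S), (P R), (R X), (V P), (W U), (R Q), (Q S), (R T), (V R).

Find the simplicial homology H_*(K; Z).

H_0 = Z,  H_1 = Z^4.

We work with the vertex ordering P < Q < R < S < T < U < V < W < X. The simplices of K, each written with vertices in increasing order, are:

  0-simplices (9): P, Q, R, S, T, U, V, W, X
  1-simplices (12): PR, PV, QR, QS, RS, RT, RU, RV, RW, RX, TX, UW

giving chain groups C_0 ≅ Z^9, C_1 ≅ Z^12.

∂_1: C_1 → C_0 sends each edge [p,q] (with p < q) to q − p.
As a 9×12 matrix over Z this has rank 8, with invariant factors (1,1,1,1,1,1,1,1).

From H_k ≅ ker(∂_k) / im(∂_{k+1}) we obtain:

  H_0: rank C_0 − rank ∂_1 = 9 − 8 = 1, and the invariant factors of ∂_1 are all 1, so H_0 = Z.
  H_1: rank ker ∂_1 − rank ∂_2 = (12 − 8) − 0 = 4, and there is no ∂_2, so H_1 = Z^4.

As a check, the Euler characteristic is 9 − 12 = -3, which agrees with 1 − 4 = -3.
(K is a triangulation of a wedge of 4 circles.)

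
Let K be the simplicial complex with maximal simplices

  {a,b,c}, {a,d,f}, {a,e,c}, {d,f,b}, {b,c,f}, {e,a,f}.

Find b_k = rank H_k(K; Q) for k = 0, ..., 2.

b_0 = 1, b_1 = 1, b_2 = 0.

We work with the vertex ordering a < b < c < d < e < f. The simplices of K, each written with vertices in increasing order, are:

  0-simplices (6): a, b, c, d, e, f
  1-simplices (12): ab, ac, ad, ae, af, bc, bd, bf, ce, cf, df, ef
  2-simplices (6): abc, ace, adf, aef, bcf, bdf

Hence C_0 ≅ Z^6, C_1 ≅ Z^12, C_2 ≅ Z^6.

∂_1: C_1 → C_0 is given by ∂[p,q] = [q] − [p].
The 6×12 boundary matrix has rank 5 and Smith normal form diag(1,1,1,1,1).

Boundary ∂_2: C_2 → C_1 sends each 2-simplex [p,q,r] to [q,r] − [p,r] + [p,q]. For instance
  ∂ace = ce − ae + ac,
  ∂abc = bc − ac + ab.
The resulting 12×6 matrix has rank 6, and its Smith normal form has invariant factors (1,1,1,1,1,1).

Reading off H_k = ker ∂_k / im ∂_{k+1}:

  H_0: rank C_0 − rank ∂_1 = 6 − 5 = 1, and the invariant factors of ∂_1 are all 1, so H_0 = Z.
  H_1: rank ker ∂_1 − rank ∂_2 = (12 − 5) − 6 = 1, and the invariant factors of ∂_2 are all 1, so H_1 = Z.
  H_2: rank ker ∂_2 − rank ∂_3 = (6 − 6) − 0 = 0, and there is no ∂_3, so H_2 = 0.

Hence the Betti numbers are b_0 = 1, b_1 = 1, b_2 = 0.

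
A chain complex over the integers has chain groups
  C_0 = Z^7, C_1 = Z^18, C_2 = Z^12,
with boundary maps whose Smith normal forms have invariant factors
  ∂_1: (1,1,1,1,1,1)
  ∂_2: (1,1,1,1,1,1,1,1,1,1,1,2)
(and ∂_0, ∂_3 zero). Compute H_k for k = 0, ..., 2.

H_0 = Z,  H_1 = Z_2,  H_2 = 0.

H_0: b_0 = 7 − 0 − 6 = 1; torsion from ∂_1 factors > 1: none. So H_0 = Z.
H_1: b_1 = 18 − 6 − 12 = 0; torsion from ∂_2 factors > 1: [2]. So H_1 = Z_2.
H_2: b_2 = 12 − 12 − 0 = 0; torsion from ∂_3 factors > 1: none. So H_2 = 0.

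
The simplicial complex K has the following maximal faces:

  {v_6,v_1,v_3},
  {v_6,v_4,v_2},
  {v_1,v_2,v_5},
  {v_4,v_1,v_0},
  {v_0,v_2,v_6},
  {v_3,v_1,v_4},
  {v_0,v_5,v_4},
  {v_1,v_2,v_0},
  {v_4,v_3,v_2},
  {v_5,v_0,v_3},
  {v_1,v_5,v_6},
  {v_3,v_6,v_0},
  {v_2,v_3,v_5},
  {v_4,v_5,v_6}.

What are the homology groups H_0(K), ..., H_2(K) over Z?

H_0 = Z,  H_1 = Z^2,  H_2 = Z.

K has 7 vertices, 21 edges, 14 triangles.
rank ∂_0 = 0, rank ∂_1 = 6 ⇒ b_0 = 7 − 0 − 6 = 1; all invariant factors of ∂_1 are 1 so no torsion. So H_0 = Z.
rank ∂_1 = 6, rank ∂_2 = 13 ⇒ b_1 = 21 − 6 − 13 = 2; all invariant factors of ∂_2 are 1 so no torsion. So H_1 = Z^2.
rank ∂_2 = 13, rank ∂_3 = 0 ⇒ b_2 = 14 − 13 − 0 = 1. So H_2 = Z.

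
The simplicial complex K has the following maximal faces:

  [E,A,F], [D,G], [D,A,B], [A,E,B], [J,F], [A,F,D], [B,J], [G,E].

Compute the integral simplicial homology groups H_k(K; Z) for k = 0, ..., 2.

K has 7 vertices, 12 edges, 4 triangles.
rank ∂_0 = 0, rank ∂_1 = 6 ⇒ b_0 = 7 − 0 − 6 = 1; all invariant factors of ∂_1 are 1 so no torsion. So H_0 = Z.
rank ∂_1 = 6, rank ∂_2 = 4 ⇒ b_1 = 12 − 6 − 4 = 2; all invariant factors of ∂_2 are 1 so no torsion. So H_1 = Z^2.
rank ∂_2 = 4, rank ∂_3 = 0 ⇒ b_2 = 4 − 4 − 0 = 0. So H_2 = 0.

H_0 = Z,  H_1 = Z^2,  H_2 = 0.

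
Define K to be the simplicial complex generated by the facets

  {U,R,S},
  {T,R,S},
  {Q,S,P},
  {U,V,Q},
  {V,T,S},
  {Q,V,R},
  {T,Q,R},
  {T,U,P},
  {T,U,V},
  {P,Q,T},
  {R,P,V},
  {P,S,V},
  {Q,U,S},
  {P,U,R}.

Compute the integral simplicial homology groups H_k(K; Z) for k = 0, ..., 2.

Fix the vertex order P < Q < R < S < T < U < V and write every simplex with vertices in increasing order. Then dim K = 2 and the simplices of K are:

  0-simplices (7): P, Q, R, S, T, U, V
  1-simplices (21): PQ, PR, PS, PT, PU, PV, QR, QS, QT, QU, QV, RS, RT, RU, RV, ST, SU, SV, TU, TV, UV
  2-simplices (14): PQS, PQT, PRU, PRV, PSV, PTU, QRT, QRV, QSU, QUV, RST, RSU, STV, TUV

so the chain groups are C_0 ≅ Z^7, C_1 ≅ Z^21, C_2 ≅ Z^14.

The boundary map ∂_1: C_1 → C_0 maps an edge to its endpoints' difference, ∂[p,q] = q − p. For instance
  ∂TU = U − T.
The resulting 7×21 matrix has rank 6, and its Smith normal form has invariant factors (1,1,1,1,1,1).

∂_2: C_2 → C_1 sends each 2-simplex [p,q,r] to [q,r] − [p,r] + [p,q]. For instance
  ∂PSV = SV − PV + PS,
  ∂PRU = RU − PU + PR.
The 21×14 boundary matrix has rank 13 and Smith normal form diag(1,1,1,1,1,1,1,1,1,1,1,1,1).

Computing H_k = (kernel of ∂_k) / (image of ∂_{k+1}):

  H_0: rank C_0 − rank ∂_1 = 7 − 6 = 1, and the invariant factors of ∂_1 are all 1, so H_0 = Z.
  H_1: rank ker ∂_1 − rank ∂_2 = (21 − 6) − 13 = 2, and the invariant factors of ∂_2 are all 1, so H_1 = Z^2.
  H_2: rank ker ∂_2 − rank ∂_3 = (14 − 13) − 0 = 1, and there is no ∂_3, so H_2 = Z.

(K is a triangulation of the torus T^2.)

H_0 ≅ Z,  H_1 ≅ Z^2,  H_2 ≅ Z.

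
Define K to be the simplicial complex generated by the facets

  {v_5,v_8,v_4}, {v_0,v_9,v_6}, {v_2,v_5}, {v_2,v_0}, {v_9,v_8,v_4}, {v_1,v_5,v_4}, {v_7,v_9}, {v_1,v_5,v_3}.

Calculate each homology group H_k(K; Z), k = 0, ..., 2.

Order the vertices as v_0 < v_1 < v_2 < v_3 < v_4 < v_5 < v_6 < v_7 < v_8 < v_9. Listing each simplex with vertices in this order, K has dimension 2 with simplices:

  0-simplices (10): [v_0], [v_1], [v_2], [v_3], [v_4], [v_5], [v_6], [v_7], [v_8], [v_9]
  1-simplices (15): (15 of them)
  2-simplices (5): [v_0,v_6,v_9], [v_1,v_3,v_5], [v_1,v_4,v_5], [v_4,v_5,v_8], [v_4,v_8,v_9]

Hence C_0 ≅ Z^10, C_1 ≅ Z^15, C_2 ≅ Z^5.

Boundary ∂_1: C_1 → C_0 sends each edge [p,q] (with p < q) to q − p. For instance
  ∂[v_4,v_5] = [v_5] − [v_4].
As a 10×15 matrix over Z this has rank 9, with invariant factors (1,1,1,1,1,1,1,1,1).

∂_2: C_2 → C_1 acts by ∂[p,q,r] = [q,r] − [p,r] + [p,q]. For instance
  ∂[v_1,v_4,v_5] = [v_4,v_5] − [v_1,v_5] + [v_1,v_4],
  ∂[v_0,v_6,v_9] = [v_6,v_9] − [v_0,v_9] + [v_0,v_6].
This gives a 15×5 integer matrix of rank 5; reducing to Smith normal form yields diagonal entries (1,1,1,1,1).

From H_k ≅ ker(∂_k) / im(∂_{k+1}) we obtain:

  H_0: rank C_0 − rank ∂_1 = 10 − 9 = 1, and the invariant factors of ∂_1 are all 1, so H_0 ≅ Z.
  H_1: rank ker ∂_1 − rank ∂_2 = (15 − 9) − 5 = 1, and the invariant factors of ∂_2 are all 1, so H_1 ≅ Z.
  H_2: rank ker ∂_2 − rank ∂_3 = (5 − 5) − 0 = 0, and there is no ∂_3, so H_2 ≅ 0.

H_0 ≅ Z,  H_1 ≅ Z,  H_2 = 0.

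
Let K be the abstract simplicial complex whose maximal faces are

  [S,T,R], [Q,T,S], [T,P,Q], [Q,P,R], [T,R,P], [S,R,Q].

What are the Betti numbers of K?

Fix the vertex order P < Q < R < S < T and write every simplex with vertices in increasing order. Then dim K = 2 and the simplices of K are:

  0-simplices (5): P, Q, R, S, T
  1-simplices (9): PQ, PR, PT, QR, QS, QT, RS, RT, ST
  2-simplices (6): PQR, PQT, PRT, QRS, QST, RST

so the chain groups are C_0 ≅ Z^5, C_1 ≅ Z^9, C_2 ≅ Z^6.

Boundary ∂_1: C_1 → C_0 maps an edge to its endpoints' difference, ∂[p,q] = q − p.
The resulting 5×9 matrix has rank 4, and its Smith normal form has invariant factors (1,1,1,1).

Boundary ∂_2: C_2 → C_1 acts by ∂[p,q,r] = [q,r] − [p,r] + [p,q]. For instance
  ∂PQT = QT − PT + PQ,
  ∂PRT = RT − PT + PR.
As a 9×6 matrix over Z this has rank 5, with invariant factors (1,1,1,1,1).

Now H_k = ker ∂_k / im ∂_{k+1}, so:

  H_0: rank C_0 − rank ∂_1 = 5 − 4 = 1, and the invariant factors of ∂_1 are all 1, so H_0 ≅ Z.
  H_1: rank ker ∂_1 − rank ∂_2 = (9 − 4) − 5 = 0, and the invariant factors of ∂_2 are all 1, so H_1 ≅ 0.
  H_2: rank ker ∂_2 − rank ∂_3 = (6 − 5) − 0 = 1, and there is no ∂_3, so H_2 ≅ Z.

(K is a triangulation of the 2-sphere S^2.)

Hence the Betti numbers are b_0 = 1, b_1 = 0, b_2 = 1.

b_0 = 1, b_1 = 0, b_2 = 1.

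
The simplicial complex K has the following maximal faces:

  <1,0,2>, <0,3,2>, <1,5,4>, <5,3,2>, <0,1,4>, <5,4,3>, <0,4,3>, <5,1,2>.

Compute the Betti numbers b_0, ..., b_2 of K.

We work with the vertex ordering 0 < 1 < 2 < 3 < 4 < 5. The simplices of K, each written with vertices in increasing order, are:

  0-simplices (6): [0], [1], [2], [3], [4], [5]
  1-simplices (12): [0,1], [0,2], [0,3], [0,4], [1,2], [1,4], [1,5], [2,3], [2,5], [3,4], [3,5], [4,5]
  2-simplices (8): [0,1,2], [0,1,4], [0,2,3], [0,3,4], [1,2,5], [1,4,5], [2,3,5], [3,4,5]

giving chain groups C_0 ≅ Z^6, C_1 ≅ Z^12, C_2 ≅ Z^8.

∂_1: C_1 → C_0 is given by ∂[p,q] = [q] − [p].
The resulting 6×12 matrix has rank 5, and its Smith normal form has invariant factors (1,1,1,1,1).

Boundary ∂_2: C_2 → C_1 sends each 2-simplex [p,q,r] to [q,r] − [p,r] + [p,q]. For instance
  ∂[3,4,5] = [4,5] − [3,5] + [3,4],
  ∂[1,2,5] = [2,5] − [1,5] + [1,2].
The 12×8 boundary matrix has rank 7 and Smith normal form diag(1,1,1,1,1,1,1).

Now H_k = ker ∂_k / im ∂_{k+1}, so:

  H_0: rank C_0 − rank ∂_1 = 6 − 5 = 1, and the invariant factors of ∂_1 are all 1, so H_0 ≅ Z.
  H_1: rank ker ∂_1 − rank ∂_2 = (12 − 5) − 7 = 0, and the invariant factors of ∂_2 are all 1, so H_1 ≅ 0.
  H_2: rank ker ∂_2 − rank ∂_3 = (8 − 7) − 0 = 1, and there is no ∂_3, so H_2 ≅ Z.

As a check, the Euler characteristic is 6 − 12 + 8 = 2, which agrees with 1 − 0 + 1 = 2.

Hence the Betti numbers are b_0 = 1, b_1 = 0, b_2 = 1.

b_0 = 1, b_1 = 0, b_2 = 1.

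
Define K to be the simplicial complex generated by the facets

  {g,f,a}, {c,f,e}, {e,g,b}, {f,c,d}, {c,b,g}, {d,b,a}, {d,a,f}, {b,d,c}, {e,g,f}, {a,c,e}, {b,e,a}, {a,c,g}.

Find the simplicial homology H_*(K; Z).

K has 7 vertices, 18 edges, 12 triangles.
rank ∂_0 = 0, rank ∂_1 = 6 ⇒ b_0 = 7 − 0 − 6 = 1; all invariant factors of ∂_1 are 1 so no torsion. So H_0 ≅ Z.
rank ∂_1 = 6, rank ∂_2 = 12 ⇒ b_1 = 18 − 6 − 12 = 0; ∂_2 has invariant factor(s) [2] giving torsion. So H_1 ≅ Z/2.
rank ∂_2 = 12, rank ∂_3 = 0 ⇒ b_2 = 12 − 12 − 0 = 0. So H_2 ≅ 0.

H_0 ≅ Z,  H_1 ≅ Z/2,  H_2 = 0.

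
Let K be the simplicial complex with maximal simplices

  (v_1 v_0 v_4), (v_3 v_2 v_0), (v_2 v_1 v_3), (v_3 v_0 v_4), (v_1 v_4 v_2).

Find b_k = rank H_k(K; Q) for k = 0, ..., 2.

b_0 = 1, b_1 = 1, b_2 = 0.

Take the total order v_0 < v_1 < v_2 < v_3 < v_4 on the vertex set. Then K (dimension 2) consists of the simplices:

  0-simplices (5): [v_0], [v_1], [v_2], [v_3], [v_4]
  1-simplices (10): [v_0,v_1], [v_0,v_2], [v_0,v_3], [v_0,v_4], [v_1,v_2], [v_1,v_3], [v_1,v_4], [v_2,v_3], [v_2,v_4], [v_3,v_4]
  2-simplices (5): [v_0,v_1,v_4], [v_0,v_2,v_3], [v_0,v_3,v_4], [v_1,v_2,v_3], [v_1,v_2,v_4]

so the chain groups are C_0 ≅ Z^5, C_1 ≅ Z^10, C_2 ≅ Z^5.

∂_1: C_1 → C_0 is given by ∂[p,q] = [q] − [p]. For instance
  ∂[v_0,v_3] = [v_3] − [v_0].
The resulting 5×10 matrix has rank 4, and its Smith normal form has invariant factors (1,1,1,1).

The boundary map ∂_2: C_2 → C_1 sends each 2-simplex [p,q,r] to [q,r] − [p,r] + [p,q]. For instance
  ∂[v_0,v_1,v_4] = [v_1,v_4] − [v_0,v_4] + [v_0,v_1],
  ∂[v_1,v_2,v_4] = [v_2,v_4] − [v_1,v_4] + [v_1,v_2].
The 10×5 boundary matrix has rank 5 and Smith normal form diag(1,1,1,1,1).

Now H_k = ker ∂_k / im ∂_{k+1}, so:

  H_0: rank C_0 − rank ∂_1 = 5 − 4 = 1, and the invariant factors of ∂_1 are all 1, so H_0 = Z.
  H_1: rank ker ∂_1 − rank ∂_2 = (10 − 4) − 5 = 1, and the invariant factors of ∂_2 are all 1, so H_1 = Z.
  H_2: rank ker ∂_2 − rank ∂_3 = (5 − 5) − 0 = 0, and there is no ∂_3, so H_2 = 0.

(K is a triangulation of the Möbius band.)

Hence the Betti numbers are b_0 = 1, b_1 = 1, b_2 = 0.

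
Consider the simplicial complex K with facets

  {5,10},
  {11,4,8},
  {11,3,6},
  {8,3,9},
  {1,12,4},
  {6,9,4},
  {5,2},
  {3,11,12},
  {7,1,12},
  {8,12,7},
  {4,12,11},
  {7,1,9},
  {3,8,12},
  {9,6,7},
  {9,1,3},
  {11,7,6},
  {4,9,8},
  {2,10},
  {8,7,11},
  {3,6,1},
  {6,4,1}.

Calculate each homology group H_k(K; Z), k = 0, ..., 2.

Take the total order 1 < 2 < 3 < 4 < 5 < 6 < 7 < 8 < 9 < 10 < 11 < 12 on the vertex set. Then K (dimension 2) consists of the simplices:

  0-simplices (12): [1], [2], [3], [4], [5], [6], [7], [8], [9], [10], [11], [12]
  1-simplices (30): (30 of them)
  2-simplices (18): (18 of them)

Hence C_0 ≅ Z^12, C_1 ≅ Z^30, C_2 ≅ Z^18.

Boundary ∂_1: C_1 → C_0 maps an edge to its endpoints' difference, ∂[p,q] = q − p. For instance
  ∂[6,9] = [9] − [6].
This gives a 12×30 integer matrix of rank 10; reducing to Smith normal form yields diagonal entries (1,1,1,1,1,1,1,1,1,1).

∂_2: C_2 → C_1 maps a triangle to the signed sum of its edges. For instance
  ∂[1,3,9] = [3,9] − [1,9] + [1,3],
  ∂[7,8,12] = [8,12] − [7,12] + [7,8].
The resulting 30×18 matrix has rank 18, and its Smith normal form has invariant factors (1,1,1,1,1,1,1,1,1,1,1,1,1,1,1,1,1,2).

Computing H_k = (kernel of ∂_k) / (image of ∂_{k+1}):

  H_0: rank C_0 − rank ∂_1 = 12 − 10 = 2, and the invariant factors of ∂_1 are all 1, so H_0 = Z^2.
  H_1: rank ker ∂_1 − rank ∂_2 = (30 − 10) − 18 = 2, and ∂_2 has invariant factor 2 > 1, so H_1 = Z^2 ⊕ Z/2Z.
  H_2: rank ker ∂_2 − rank ∂_3 = (18 − 18) − 0 = 0, and there is no ∂_3, so H_2 = 0.

H_0 ≅ Z^2,  H_1 ≅ Z^2 ⊕ Z/2Z,  H_2 = 0.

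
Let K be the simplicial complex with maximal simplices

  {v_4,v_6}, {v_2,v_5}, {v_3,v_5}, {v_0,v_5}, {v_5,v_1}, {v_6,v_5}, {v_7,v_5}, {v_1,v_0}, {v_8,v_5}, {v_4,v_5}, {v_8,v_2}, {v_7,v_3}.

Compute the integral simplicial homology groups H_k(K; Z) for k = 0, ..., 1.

K has 9 vertices, 12 edges.
rank ∂_0 = 0, rank ∂_1 = 8 ⇒ b_0 = 9 − 0 − 8 = 1; all invariant factors of ∂_1 are 1 so no torsion. So H_0 = Z.
rank ∂_1 = 8, rank ∂_2 = 0 ⇒ b_1 = 12 − 8 − 0 = 4. So H_1 = Z^4.

H_0 ≅ Z,  H_1 ≅ Z^4.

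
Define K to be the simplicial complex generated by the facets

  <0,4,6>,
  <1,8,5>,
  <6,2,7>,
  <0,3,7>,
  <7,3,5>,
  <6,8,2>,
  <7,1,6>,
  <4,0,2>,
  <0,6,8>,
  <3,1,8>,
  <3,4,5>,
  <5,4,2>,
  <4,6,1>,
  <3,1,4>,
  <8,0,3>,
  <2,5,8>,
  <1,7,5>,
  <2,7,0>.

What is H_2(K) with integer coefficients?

H_2 = 0.

Take the total order 0 < 1 < 2 < 3 < 4 < 5 < 6 < 7 < 8 on the vertex set. Then K (dimension 2) consists of the simplices:

  0-simplices (9): [0], [1], [2], [3], [4], [5], [6], [7], [8]
  1-simplices (27): (27 of them)
  2-simplices (18): [0,2,4], [0,2,7], [0,3,7], [0,3,8], [0,4,6], [0,6,8], [1,3,4], [1,3,8], [1,4,6], [1,5,7], [1,5,8], [1,6,7], [2,4,5], [2,5,8], [2,6,7], [2,6,8], [3,4,5], [3,5,7]

so the chain groups are C_0 ≅ Z^9, C_1 ≅ Z^27, C_2 ≅ Z^18.

Boundary ∂_1: C_1 → C_0 sends each edge [p,q] (with p < q) to q − p. For instance
  ∂[3,5] = [5] − [3].
The resulting 9×27 matrix has rank 8, and its Smith normal form has invariant factors (1,1,1,1,1,1,1,1).

Boundary ∂_2: C_2 → C_1 sends each 2-simplex [p,q,r] to [q,r] − [p,r] + [p,q]. For instance
  ∂[1,3,4] = [3,4] − [1,4] + [1,3],
  ∂[2,6,8] = [6,8] − [2,8] + [2,6].
The resulting 27×18 matrix has rank 18, and its Smith normal form has invariant factors (1,1,1,1,1,1,1,1,1,1,1,1,1,1,1,1,1,2).

Now H_k = ker ∂_k / im ∂_{k+1}, so:

  H_2: rank ker ∂_2 − rank ∂_3 = (18 − 18) − 0 = 0, and there is no ∂_3, so H_2 = 0.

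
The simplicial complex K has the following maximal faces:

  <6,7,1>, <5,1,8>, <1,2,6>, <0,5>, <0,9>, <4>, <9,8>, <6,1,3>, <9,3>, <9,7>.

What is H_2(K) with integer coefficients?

K has 10 vertices, 15 edges, 4 triangles.
rank ∂_2 = 4, rank ∂_3 = 0 ⇒ b_2 = 4 − 4 − 0 = 0. So H_2 ≅ 0.

H_2 ≅ 0.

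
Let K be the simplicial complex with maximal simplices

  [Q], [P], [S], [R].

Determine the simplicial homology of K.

Fix the vertex order P < Q < R < S and write every simplex with vertices in increasing order. Then dim K = 0 and the simplices of K are:

  0-simplices (4): P, Q, R, S

giving chain groups C_0 ≅ Z^4.

Reading off H_k = ker ∂_k / im ∂_{k+1}:

  H_0: rank C_0 − rank ∂_1 = 4 − 0 = 4, and there is no ∂_1, so H_0 ≅ Z^4.

H_0 = Z^4.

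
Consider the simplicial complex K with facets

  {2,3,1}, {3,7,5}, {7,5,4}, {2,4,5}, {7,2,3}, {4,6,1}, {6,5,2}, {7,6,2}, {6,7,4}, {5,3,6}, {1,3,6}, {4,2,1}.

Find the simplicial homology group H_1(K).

We work with the vertex ordering 1 < 2 < 3 < 4 < 5 < 6 < 7. The simplices of K, each written with vertices in increasing order, are:

  0-simplices (7): [1], [2], [3], [4], [5], [6], [7]
  1-simplices (18): [1,2], [1,3], [1,4], [1,6], [2,3], [2,4], [2,5], [2,6], [2,7], [3,5], [3,6], [3,7], [4,5], [4,6], [4,7], [5,6], [5,7], [6,7]
  2-simplices (12): [1,2,3], [1,2,4], [1,3,6], [1,4,6], [2,3,7], [2,4,5], [2,5,6], [2,6,7], [3,5,6], [3,5,7], [4,5,7], [4,6,7]

giving chain groups C_0 ≅ Z^7, C_1 ≅ Z^18, C_2 ≅ Z^12.

∂_1: C_1 → C_0 is given by ∂[p,q] = [q] − [p].
The 7×18 boundary matrix has rank 6 and Smith normal form diag(1,1,1,1,1,1).

The boundary map ∂_2: C_2 → C_1 maps a triangle to the signed sum of its edges. For instance
  ∂[2,4,5] = [4,5] − [2,5] + [2,4],
  ∂[2,5,6] = [5,6] − [2,6] + [2,5].
This gives a 18×12 integer matrix of rank 12; reducing to Smith normal form yields diagonal entries (1,1,1,1,1,1,1,1,1,1,1,2).

Now H_k = ker ∂_k / im ∂_{k+1}, so:

  H_1: rank ker ∂_1 − rank ∂_2 = (18 − 6) − 12 = 0, and ∂_2 has invariant factor 2 > 1, so H_1 = Z/2Z.

H_1 = Z/2Z.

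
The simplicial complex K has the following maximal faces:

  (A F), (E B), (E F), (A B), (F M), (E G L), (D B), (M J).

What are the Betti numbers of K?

b_0 = 1, b_1 = 1, b_2 = 0.

Order the vertices as A < B < D < E < F < G < J < L < M. Listing each simplex with vertices in this order, K has dimension 2 with simplices:

  0-simplices (9): A, B, D, E, F, G, J, L, M
  1-simplices (10): AB, AF, BD, BE, EF, EG, EL, FM, GL, JM
  2-simplices (1): EGL

so the chain groups are C_0 ≅ Z^9, C_1 ≅ Z^10, C_2 ≅ Z^1.

The boundary map ∂_1: C_1 → C_0 is given by ∂[p,q] = [q] − [p].
The resulting 9×10 matrix has rank 8, and its Smith normal form has invariant factors (1,1,1,1,1,1,1,1).

∂_2: C_2 → C_1 sends each 2-simplex [p,q,r] to [q,r] − [p,r] + [p,q]. For instance
  ∂EGL = GL − EL + EG.
This gives a 10×1 integer matrix of rank 1; reducing to Smith normal form yields diagonal entries (1).

Reading off H_k = ker ∂_k / im ∂_{k+1}:

  H_0: rank C_0 − rank ∂_1 = 9 − 8 = 1, and the invariant factors of ∂_1 are all 1, so H_0 ≅ Z.
  H_1: rank ker ∂_1 − rank ∂_2 = (10 − 8) − 1 = 1, and the invariant factors of ∂_2 are all 1, so H_1 ≅ Z.
  H_2: rank ker ∂_2 − rank ∂_3 = (1 − 1) − 0 = 0, and there is no ∂_3, so H_2 ≅ 0.

Hence the Betti numbers are b_0 = 1, b_1 = 1, b_2 = 0.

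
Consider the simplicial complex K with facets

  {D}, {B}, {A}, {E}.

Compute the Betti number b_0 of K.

b_0 = 4.

Order the vertices as A < B < D < E. Listing each simplex with vertices in this order, K has dimension 0 with simplices:

  0-simplices (4): A, B, D, E

giving chain groups C_0 ≅ Z^4.

From H_k ≅ ker(∂_k) / im(∂_{k+1}) we obtain:

  H_0: rank C_0 − rank ∂_1 = 4 − 0 = 4, and there is no ∂_1, so H_0 = Z^4.

(K is a triangulation of a set of 4 points.)

Hence the Betti numbers are b_0 = 4.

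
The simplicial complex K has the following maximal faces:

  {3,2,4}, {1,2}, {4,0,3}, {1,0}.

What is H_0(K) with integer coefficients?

H_0 = Z.

We work with the vertex ordering 0 < 1 < 2 < 3 < 4. The simplices of K, each written with vertices in increasing order, are:

  0-simplices (5): [0], [1], [2], [3], [4]
  1-simplices (7): [0,1], [0,3], [0,4], [1,2], [2,3], [2,4], [3,4]
  2-simplices (2): [0,3,4], [2,3,4]

giving chain groups C_0 ≅ Z^5, C_1 ≅ Z^7, C_2 ≅ Z^2.

Boundary ∂_1: C_1 → C_0 sends each edge [p,q] (with p < q) to q − p.
The resulting 5×7 matrix has rank 4, and its Smith normal form has invariant factors (1,1,1,1).

The boundary map ∂_2: C_2 → C_1 sends each 2-simplex [p,q,r] to [q,r] − [p,r] + [p,q]. For instance
  ∂[0,3,4] = [3,4] − [0,4] + [0,3],
  ∂[2,3,4] = [3,4] − [2,4] + [2,3].
The resulting 7×2 matrix has rank 2, and its Smith normal form has invariant factors (1,1).

Reading off H_k = ker ∂_k / im ∂_{k+1}:

  H_0: rank C_0 − rank ∂_1 = 5 − 4 = 1, and the invariant factors of ∂_1 are all 1, so H_0 ≅ Z.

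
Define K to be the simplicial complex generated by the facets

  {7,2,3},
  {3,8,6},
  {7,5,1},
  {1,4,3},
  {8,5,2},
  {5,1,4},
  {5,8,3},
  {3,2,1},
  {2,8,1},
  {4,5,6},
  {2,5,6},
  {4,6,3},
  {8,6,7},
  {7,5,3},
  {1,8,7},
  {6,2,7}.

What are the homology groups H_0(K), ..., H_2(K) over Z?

H_0 ≅ Z,  H_1 ≅ Z^2,  H_2 ≅ Z.

We work with the vertex ordering 1 < 2 < 3 < 4 < 5 < 6 < 7 < 8. The simplices of K, each written with vertices in increasing order, are:

  0-simplices (8): [1], [2], [3], [4], [5], [6], [7], [8]
  1-simplices (24): (24 of them)
  2-simplices (16): [1,2,3], [1,2,8], [1,3,4], [1,4,5], [1,5,7], [1,7,8], [2,3,7], [2,5,6], [2,5,8], [2,6,7], [3,4,6], [3,5,7], [3,5,8], [3,6,8], [4,5,6], [6,7,8]

giving chain groups C_0 ≅ Z^8, C_1 ≅ Z^24, C_2 ≅ Z^16.

∂_1: C_1 → C_0 is given by ∂[p,q] = [q] − [p]. For instance
  ∂[4,6] = [6] − [4].
The resulting 8×24 matrix has rank 7, and its Smith normal form has invariant factors (1,1,1,1,1,1,1).

Boundary ∂_2: C_2 → C_1 acts by ∂[p,q,r] = [q,r] − [p,r] + [p,q]. For instance
  ∂[6,7,8] = [7,8] − [6,8] + [6,7],
  ∂[3,4,6] = [4,6] − [3,6] + [3,4].
As a 24×16 matrix over Z this has rank 15, with invariant factors (1,1,1,1,1,1,1,1,1,1,1,1,1,1,1).

Computing H_k = (kernel of ∂_k) / (image of ∂_{k+1}):

  H_0: rank C_0 − rank ∂_1 = 8 − 7 = 1, and the invariant factors of ∂_1 are all 1, so H_0 ≅ Z.
  H_1: rank ker ∂_1 − rank ∂_2 = (24 − 7) − 15 = 2, and the invariant factors of ∂_2 are all 1, so H_1 ≅ Z^2.
  H_2: rank ker ∂_2 − rank ∂_3 = (16 − 15) − 0 = 1, and there is no ∂_3, so H_2 ≅ Z.

As a check, the Euler characteristic is 8 − 24 + 16 = 0, which agrees with 1 − 2 + 1 = 0.
(K is a triangulation of the torus T^2.)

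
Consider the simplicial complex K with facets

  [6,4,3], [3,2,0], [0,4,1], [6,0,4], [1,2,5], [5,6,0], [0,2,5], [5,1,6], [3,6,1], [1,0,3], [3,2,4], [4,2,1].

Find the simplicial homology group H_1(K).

Order the vertices as 0 < 1 < 2 < 3 < 4 < 5 < 6. Listing each simplex with vertices in this order, K has dimension 2 with simplices:

  0-simplices (7): [0], [1], [2], [3], [4], [5], [6]
  1-simplices (18): [0,1], [0,2], [0,3], [0,4], [0,5], [0,6], [1,2], [1,3], [1,4], [1,5], [1,6], [2,3], [2,4], [2,5], [3,4], [3,6], [4,6], [5,6]
  2-simplices (12): [0,1,3], [0,1,4], [0,2,3], [0,2,5], [0,4,6], [0,5,6], [1,2,4], [1,2,5], [1,3,6], [1,5,6], [2,3,4], [3,4,6]

giving chain groups C_0 ≅ Z^7, C_1 ≅ Z^18, C_2 ≅ Z^12.

The boundary map ∂_1: C_1 → C_0 is given by ∂[p,q] = [q] − [p].
This gives a 7×18 integer matrix of rank 6; reducing to Smith normal form yields diagonal entries (1,1,1,1,1,1).

∂_2: C_2 → C_1 acts by ∂[p,q,r] = [q,r] − [p,r] + [p,q]. For instance
  ∂[1,2,5] = [2,5] − [1,5] + [1,2],
  ∂[0,2,5] = [2,5] − [0,5] + [0,2].
The 18×12 boundary matrix has rank 12 and Smith normal form diag(1,1,1,1,1,1,1,1,1,1,1,2).

From H_k ≅ ker(∂_k) / im(∂_{k+1}) we obtain:

  H_1: rank ker ∂_1 − rank ∂_2 = (18 − 6) − 12 = 0, and ∂_2 has invariant factor 2 > 1, so H_1 = Z/2.

H_1 = Z/2.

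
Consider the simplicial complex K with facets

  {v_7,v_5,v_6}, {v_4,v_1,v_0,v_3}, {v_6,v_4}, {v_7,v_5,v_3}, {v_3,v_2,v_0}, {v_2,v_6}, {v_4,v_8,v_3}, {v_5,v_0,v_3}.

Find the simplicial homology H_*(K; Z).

K has 9 vertices, 18 edges, 9 triangles, 1 3-simplex.
rank ∂_0 = 0, rank ∂_1 = 8 ⇒ b_0 = 9 − 0 − 8 = 1; all invariant factors of ∂_1 are 1 so no torsion. So H_0 ≅ Z.
rank ∂_1 = 8, rank ∂_2 = 8 ⇒ b_1 = 18 − 8 − 8 = 2; all invariant factors of ∂_2 are 1 so no torsion. So H_1 ≅ Z^2.
rank ∂_2 = 8, rank ∂_3 = 1 ⇒ b_2 = 9 − 8 − 1 = 0; all invariant factors of ∂_3 are 1 so no torsion. So H_2 ≅ 0.
rank ∂_3 = 1, rank ∂_4 = 0 ⇒ b_3 = 1 − 1 − 0 = 0. So H_3 ≅ 0.

H_0 = Z,  H_1 = Z^2,  H_2 = 0,  H_3 = 0.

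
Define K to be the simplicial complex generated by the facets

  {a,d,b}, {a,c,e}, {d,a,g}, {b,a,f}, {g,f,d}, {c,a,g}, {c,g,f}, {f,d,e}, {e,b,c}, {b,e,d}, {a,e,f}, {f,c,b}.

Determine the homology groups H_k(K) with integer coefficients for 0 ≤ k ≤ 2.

H_0 ≅ Z,  H_1 ≅ Z/2,  H_2 = 0.

Fix the vertex order a < b < c < d < e < f < g and write every simplex with vertices in increasing order. Then dim K = 2 and the simplices of K are:

  0-simplices (7): a, b, c, d, e, f, g
  1-simplices (18): ab, ac, ad, ae, af, ag, bc, bd, be, bf, ce, cf, cg, de, df, dg, ef, fg
  2-simplices (12): abd, abf, ace, acg, adg, aef, bce, bcf, bde, cfg, def, dfg

so the chain groups are C_0 ≅ Z^7, C_1 ≅ Z^18, C_2 ≅ Z^12.

∂_1: C_1 → C_0 maps an edge to its endpoints' difference, ∂[p,q] = q − p. For instance
  ∂dg = g − d.
As a 7×18 matrix over Z this has rank 6, with invariant factors (1,1,1,1,1,1).

Boundary ∂_2: C_2 → C_1 maps a triangle to the signed sum of its edges. For instance
  ∂bce = ce − be + bc,
  ∂def = ef − df + de.
This gives a 18×12 integer matrix of rank 12; reducing to Smith normal form yields diagonal entries (1,1,1,1,1,1,1,1,1,1,1,2).

Reading off H_k = ker ∂_k / im ∂_{k+1}:

  H_0: rank C_0 − rank ∂_1 = 7 − 6 = 1, and the invariant factors of ∂_1 are all 1, so H_0 ≅ Z.
  H_1: rank ker ∂_1 − rank ∂_2 = (18 − 6) − 12 = 0, and ∂_2 has invariant factor 2 > 1, so H_1 ≅ Z/2.
  H_2: rank ker ∂_2 − rank ∂_3 = (12 − 12) − 0 = 0, and there is no ∂_3, so H_2 ≅ 0.

As a check, the Euler characteristic is 7 − 18 + 12 = 1, which agrees with 1 − 0 + 0 = 1.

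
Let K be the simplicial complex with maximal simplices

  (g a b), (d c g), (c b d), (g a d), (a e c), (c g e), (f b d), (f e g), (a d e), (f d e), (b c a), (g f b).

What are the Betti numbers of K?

We work with the vertex ordering a < b < c < d < e < f < g. The simplices of K, each written with vertices in increasing order, are:

  0-simplices (7): a, b, c, d, e, f, g
  1-simplices (18): ab, ac, ad, ae, ag, bc, bd, bf, bg, cd, ce, cg, de, df, dg, ef, eg, fg
  2-simplices (12): abc, abg, ace, ade, adg, bcd, bdf, bfg, cdg, ceg, def, efg

so the chain groups are C_0 ≅ Z^7, C_1 ≅ Z^18, C_2 ≅ Z^12.

The boundary map ∂_1: C_1 → C_0 sends each edge [p,q] (with p < q) to q − p. For instance
  ∂ae = e − a.
As a 7×18 matrix over Z this has rank 6, with invariant factors (1,1,1,1,1,1).

∂_2: C_2 → C_1 acts by ∂[p,q,r] = [q,r] − [p,r] + [p,q]. For instance
  ∂efg = fg − eg + ef,
  ∂ace = ce − ae + ac.
The 18×12 boundary matrix has rank 12 and Smith normal form diag(1,1,1,1,1,1,1,1,1,1,1,2).

Computing H_k = (kernel of ∂_k) / (image of ∂_{k+1}):

  H_0: rank C_0 − rank ∂_1 = 7 − 6 = 1, and the invariant factors of ∂_1 are all 1, so H_0 = Z.
  H_1: rank ker ∂_1 − rank ∂_2 = (18 − 6) − 12 = 0, and ∂_2 has invariant factor 2 > 1, so H_1 = Z/2.
  H_2: rank ker ∂_2 − rank ∂_3 = (12 − 12) − 0 = 0, and there is no ∂_3, so H_2 = 0.

Hence the Betti numbers are b_0 = 1, b_1 = 0, b_2 = 0.

b_0 = 1, b_1 = 0, b_2 = 0.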